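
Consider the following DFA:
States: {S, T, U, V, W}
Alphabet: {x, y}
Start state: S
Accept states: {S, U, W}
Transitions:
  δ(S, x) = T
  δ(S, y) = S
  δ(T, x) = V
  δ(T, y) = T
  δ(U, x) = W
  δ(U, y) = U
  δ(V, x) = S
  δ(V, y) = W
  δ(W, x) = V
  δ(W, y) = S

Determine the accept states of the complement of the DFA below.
Complement accept states = All states \ Original accept states
= {S, T, U, V, W} \ {S, U, W}
{T, V}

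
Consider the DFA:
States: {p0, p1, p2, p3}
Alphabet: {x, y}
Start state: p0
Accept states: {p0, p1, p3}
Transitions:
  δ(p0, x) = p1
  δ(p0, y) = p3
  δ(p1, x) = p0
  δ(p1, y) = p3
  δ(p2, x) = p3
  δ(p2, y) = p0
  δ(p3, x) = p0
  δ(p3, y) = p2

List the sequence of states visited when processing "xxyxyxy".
read 'x': p0 → p1
  read 'x': p1 → p0
  read 'y': p0 → p3
  read 'x': p3 → p0
  read 'y': p0 → p3
  read 'x': p3 → p0
  read 'y': p0 → p3
p0 -> p1 -> p0 -> p3 -> p0 -> p3 -> p0 -> p3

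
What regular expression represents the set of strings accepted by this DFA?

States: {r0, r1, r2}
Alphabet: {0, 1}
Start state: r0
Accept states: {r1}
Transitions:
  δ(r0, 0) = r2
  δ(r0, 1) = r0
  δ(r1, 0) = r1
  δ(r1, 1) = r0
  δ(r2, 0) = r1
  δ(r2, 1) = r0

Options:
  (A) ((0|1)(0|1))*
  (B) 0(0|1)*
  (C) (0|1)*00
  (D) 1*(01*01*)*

Check each option against the DFA on short strings; one disagreement eliminates an option:
  (A) ((0|1)(0|1))*: on ε the DFA stays in r0 and rejects (r0 ∉ Accept), but the regex matches it → eliminate
  (B) 0(0|1)*: on '0' the DFA goes r0 → r2 and rejects (r2 ∉ Accept), but the regex matches it → eliminate
  (C) (0|1)*00: agrees with the DFA on every string of length ≤ 6
  (D) 1*(01*01*)*: on ε the DFA stays in r0 and rejects (r0 ∉ Accept), but the regex matches it → eliminate
Only (C) is consistent with the DFA.
(C) (0|1)*00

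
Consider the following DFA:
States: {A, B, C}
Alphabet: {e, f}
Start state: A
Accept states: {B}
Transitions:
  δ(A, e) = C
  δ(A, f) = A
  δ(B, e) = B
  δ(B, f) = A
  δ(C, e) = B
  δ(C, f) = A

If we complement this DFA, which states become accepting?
Complement accept states = All states \ Original accept states
= {A, B, C} \ {B}
{A, C}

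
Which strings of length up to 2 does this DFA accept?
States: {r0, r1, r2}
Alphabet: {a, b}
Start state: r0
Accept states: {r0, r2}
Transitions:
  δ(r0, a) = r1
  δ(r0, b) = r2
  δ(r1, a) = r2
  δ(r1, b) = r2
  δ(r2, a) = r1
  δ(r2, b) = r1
ε, b, aa, ab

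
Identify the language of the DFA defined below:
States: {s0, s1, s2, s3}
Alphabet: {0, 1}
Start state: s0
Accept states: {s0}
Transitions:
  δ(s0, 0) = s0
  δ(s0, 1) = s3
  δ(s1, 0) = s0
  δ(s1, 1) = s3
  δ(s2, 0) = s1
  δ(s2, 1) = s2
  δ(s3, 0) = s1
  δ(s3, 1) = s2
Testing a few strings:
  '01' → reject
  '000' → accept
  '1001' → reject
  '00' → accept
State roles: s0=value ≡ 0 (mod 4); s1=value ≡ 2 (mod 4); s2=value ≡ 3 (mod 4); s3=value ≡ 1 (mod 4)
All binary strings representing a multiple of 4 (read in base 2; leading zeros allowed and ε counts as 0)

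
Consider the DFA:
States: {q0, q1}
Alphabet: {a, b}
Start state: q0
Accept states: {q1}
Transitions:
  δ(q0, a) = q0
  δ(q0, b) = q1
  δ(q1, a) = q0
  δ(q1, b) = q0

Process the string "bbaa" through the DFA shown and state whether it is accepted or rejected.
Processing string "bbaa":
  q0 --b--> q1
  q1 --b--> q0
  q0 --a--> q0
  q0 --a--> q0
Final state: q0
Accept states: {q1}
No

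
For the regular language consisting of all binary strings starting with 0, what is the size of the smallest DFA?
By Myhill–Nerode, count the distinguishable equivalence classes: three classes — empty / started with 0 / started with 1 (dead).
3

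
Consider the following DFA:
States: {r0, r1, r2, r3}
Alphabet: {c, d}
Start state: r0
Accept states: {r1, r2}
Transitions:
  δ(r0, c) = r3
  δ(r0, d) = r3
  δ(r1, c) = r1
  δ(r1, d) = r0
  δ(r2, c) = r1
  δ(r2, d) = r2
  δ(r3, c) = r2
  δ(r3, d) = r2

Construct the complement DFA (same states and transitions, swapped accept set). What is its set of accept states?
Complement accept states = All states \ Original accept states
= {r0, r1, r2, r3} \ {r1, r2}
{r0, r3}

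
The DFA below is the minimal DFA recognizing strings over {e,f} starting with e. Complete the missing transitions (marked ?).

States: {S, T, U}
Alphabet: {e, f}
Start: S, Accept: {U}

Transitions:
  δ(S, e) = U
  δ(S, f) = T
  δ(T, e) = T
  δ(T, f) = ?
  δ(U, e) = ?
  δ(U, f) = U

From the language and accept set, identify what each state tracks — S: no input read; T: started with f (dead); U: started with e.
Each missing δ(q, a) is the state matching the new tracked value after reading a.
δ(T, f) = T; δ(U, e) = U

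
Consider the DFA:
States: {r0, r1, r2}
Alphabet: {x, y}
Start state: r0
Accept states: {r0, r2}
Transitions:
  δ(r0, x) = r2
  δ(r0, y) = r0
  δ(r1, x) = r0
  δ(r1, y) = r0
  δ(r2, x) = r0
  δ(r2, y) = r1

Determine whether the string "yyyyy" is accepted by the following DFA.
Processing string "yyyyy":
  r0 --y--> r0
  r0 --y--> r0
  r0 --y--> r0
  r0 --y--> r0
  r0 --y--> r0
Final state: r0
Accept states: {r0, r2}
Yes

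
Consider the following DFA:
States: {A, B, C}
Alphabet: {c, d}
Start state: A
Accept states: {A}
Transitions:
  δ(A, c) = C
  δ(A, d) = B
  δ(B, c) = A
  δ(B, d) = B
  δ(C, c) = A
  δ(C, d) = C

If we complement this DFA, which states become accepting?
Complement accept states = All states \ Original accept states
= {A, B, C} \ {A}
{B, C}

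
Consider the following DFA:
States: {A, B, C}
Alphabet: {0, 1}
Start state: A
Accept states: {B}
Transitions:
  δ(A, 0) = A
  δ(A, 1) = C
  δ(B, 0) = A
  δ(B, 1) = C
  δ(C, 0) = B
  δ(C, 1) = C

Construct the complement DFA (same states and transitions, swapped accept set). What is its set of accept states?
Complement accept states = All states \ Original accept states
= {A, B, C} \ {B}
{A, C}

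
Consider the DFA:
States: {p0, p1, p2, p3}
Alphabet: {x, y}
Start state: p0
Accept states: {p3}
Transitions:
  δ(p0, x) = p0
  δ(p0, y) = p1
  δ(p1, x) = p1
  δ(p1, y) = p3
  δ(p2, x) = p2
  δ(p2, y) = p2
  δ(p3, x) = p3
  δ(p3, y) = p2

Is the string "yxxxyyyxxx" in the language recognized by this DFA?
Processing string "yxxxyyyxxx":
  p0 --y--> p1
  p1 --x--> p1
  p1 --x--> p1
  p1 --x--> p1
  p1 --y--> p3
  p3 --y--> p2
  p2 --y--> p2
  p2 --x--> p2
  p2 --x--> p2
  p2 --x--> p2
Final state: p2
Accept states: {p3}
No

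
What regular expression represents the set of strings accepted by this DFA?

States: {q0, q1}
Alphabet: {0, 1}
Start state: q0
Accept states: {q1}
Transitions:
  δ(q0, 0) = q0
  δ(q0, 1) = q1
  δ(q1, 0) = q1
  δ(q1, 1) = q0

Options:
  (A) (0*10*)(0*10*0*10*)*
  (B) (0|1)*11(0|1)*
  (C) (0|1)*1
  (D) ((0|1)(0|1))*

Check each option against the DFA on short strings; one disagreement eliminates an option:
  (A) (0*10*)(0*10*0*10*)*: agrees with the DFA on every string of length ≤ 6
  (B) (0|1)*11(0|1)*: on '1' the DFA goes q0 → q1 and accepts (q1 ∈ Accept), but the regex does not match it → eliminate
  (C) (0|1)*1: on '10' the DFA goes q0 → q1 → q1 and accepts (q1 ∈ Accept), but the regex does not match it → eliminate
  (D) ((0|1)(0|1))*: on ε the DFA stays in q0 and rejects (q0 ∉ Accept), but the regex matches it → eliminate
Only (A) is consistent with the DFA.
(A) (0*10*)(0*10*0*10*)*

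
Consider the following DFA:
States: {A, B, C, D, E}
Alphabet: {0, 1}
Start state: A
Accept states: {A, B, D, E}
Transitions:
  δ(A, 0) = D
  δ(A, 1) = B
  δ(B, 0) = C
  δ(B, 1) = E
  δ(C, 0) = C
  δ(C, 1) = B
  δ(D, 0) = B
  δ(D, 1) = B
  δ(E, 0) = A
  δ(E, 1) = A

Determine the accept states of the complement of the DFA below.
Complement accept states = All states \ Original accept states
= {A, B, C, D, E} \ {A, B, D, E}
{C}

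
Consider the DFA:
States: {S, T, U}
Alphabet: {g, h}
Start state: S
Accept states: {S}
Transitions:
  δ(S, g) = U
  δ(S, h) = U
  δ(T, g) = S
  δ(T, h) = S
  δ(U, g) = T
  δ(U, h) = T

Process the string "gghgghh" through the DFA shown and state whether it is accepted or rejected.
Processing string "gghgghh":
  S --g--> U
  U --g--> T
  T --h--> S
  S --g--> U
  U --g--> T
  T --h--> S
  S --h--> U
Final state: U
Accept states: {S}
No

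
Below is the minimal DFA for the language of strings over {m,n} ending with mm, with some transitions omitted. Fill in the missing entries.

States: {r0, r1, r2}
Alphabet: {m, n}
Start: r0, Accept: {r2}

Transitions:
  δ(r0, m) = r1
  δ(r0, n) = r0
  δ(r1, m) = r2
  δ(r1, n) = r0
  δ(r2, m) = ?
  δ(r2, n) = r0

From the language and accept set, identify what each state tracks — r0: last symbol not m; r1: one trailing m; r2: two trailing m's.
Each missing δ(q, a) is the state matching the new tracked value after reading a.
δ(r2, m) = r2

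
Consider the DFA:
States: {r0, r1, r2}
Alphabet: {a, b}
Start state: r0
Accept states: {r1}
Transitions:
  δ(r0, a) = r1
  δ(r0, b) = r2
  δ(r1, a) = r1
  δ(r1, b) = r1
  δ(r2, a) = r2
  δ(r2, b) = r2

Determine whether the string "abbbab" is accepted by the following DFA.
Processing string "abbbab":
  r0 --a--> r1
  r1 --b--> r1
  r1 --b--> r1
  r1 --b--> r1
  r1 --a--> r1
  r1 --b--> r1
Final state: r1
Accept states: {r1}
Yes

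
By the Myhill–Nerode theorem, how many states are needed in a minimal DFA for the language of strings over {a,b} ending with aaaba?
By Myhill–Nerode, count the distinguishable equivalence classes: 6 classes — one per longest suffix of the input that is a prefix of 'aaaba' (lengths 0 through 5); only the length-5 class is accepting.
6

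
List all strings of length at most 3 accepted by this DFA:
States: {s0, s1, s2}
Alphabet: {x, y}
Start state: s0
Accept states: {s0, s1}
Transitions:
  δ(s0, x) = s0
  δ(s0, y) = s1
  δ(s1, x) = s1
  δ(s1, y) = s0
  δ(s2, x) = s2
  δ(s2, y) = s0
ε, x, y, xx, xy, yx, yy, xxx, xxy, xyx, xyy, yxx, yxy, yyx, yyy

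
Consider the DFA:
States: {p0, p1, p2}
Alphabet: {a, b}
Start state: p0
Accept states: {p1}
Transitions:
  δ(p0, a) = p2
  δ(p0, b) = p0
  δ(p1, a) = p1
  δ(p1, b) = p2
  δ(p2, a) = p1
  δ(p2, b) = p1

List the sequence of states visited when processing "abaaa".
read 'a': p0 → p2
  read 'b': p2 → p1
  read 'a': p1 → p1
  read 'a': p1 → p1
  read 'a': p1 → p1
p0 -> p2 -> p1 -> p1 -> p1 -> p1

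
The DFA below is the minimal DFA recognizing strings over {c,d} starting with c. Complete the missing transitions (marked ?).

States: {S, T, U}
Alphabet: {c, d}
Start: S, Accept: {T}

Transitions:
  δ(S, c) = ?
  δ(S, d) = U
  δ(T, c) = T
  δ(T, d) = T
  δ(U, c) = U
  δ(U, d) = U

From the language and accept set, identify what each state tracks — S: no input read; T: started with c; U: started with d (dead).
Each missing δ(q, a) is the state matching the new tracked value after reading a.
δ(S, c) = T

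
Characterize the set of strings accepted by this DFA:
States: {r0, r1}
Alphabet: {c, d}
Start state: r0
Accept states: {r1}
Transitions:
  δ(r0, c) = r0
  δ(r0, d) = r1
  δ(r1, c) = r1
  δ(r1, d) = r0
Testing a few strings:
  'cc' → reject
  'ddc' → reject
  'd' → accept
  'dd' → reject
State roles: r0=even number of d's so far; r1=odd number of d's so far
All strings over {c,d} with an odd number of d's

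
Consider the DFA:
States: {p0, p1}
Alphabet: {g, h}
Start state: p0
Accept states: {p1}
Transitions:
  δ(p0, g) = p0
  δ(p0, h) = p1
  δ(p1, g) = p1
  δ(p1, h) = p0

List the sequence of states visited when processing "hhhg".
read 'h': p0 → p1
  read 'h': p1 → p0
  read 'h': p0 → p1
  read 'g': p1 → p1
p0 -> p1 -> p0 -> p1 -> p1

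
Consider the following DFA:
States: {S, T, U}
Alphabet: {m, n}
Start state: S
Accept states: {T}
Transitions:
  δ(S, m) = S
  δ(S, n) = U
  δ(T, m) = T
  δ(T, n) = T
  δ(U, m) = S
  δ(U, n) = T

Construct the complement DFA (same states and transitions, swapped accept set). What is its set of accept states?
Complement accept states = All states \ Original accept states
= {S, T, U} \ {T}
{S, U}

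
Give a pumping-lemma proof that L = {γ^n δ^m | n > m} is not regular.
Assume L is regular with pumping length p. Idea: pumping down the γ-block drops the γ-count to at most the δ-count.
Choose s = γ^(p+1) δ^p ∈ L (|s| = 2p+1 ≥ p). By the pumping lemma, s = xyz with |xy| ≤ p, |y| > 0, so y = γ^k with k ≥ 1. Take i = 0: xz = γ^(p+1−k) δ^p. Since k ≥ 1, p+1−k ≤ p, so the number of γ's is no longer strictly greater than the number of δ's, hence xz ∉ L.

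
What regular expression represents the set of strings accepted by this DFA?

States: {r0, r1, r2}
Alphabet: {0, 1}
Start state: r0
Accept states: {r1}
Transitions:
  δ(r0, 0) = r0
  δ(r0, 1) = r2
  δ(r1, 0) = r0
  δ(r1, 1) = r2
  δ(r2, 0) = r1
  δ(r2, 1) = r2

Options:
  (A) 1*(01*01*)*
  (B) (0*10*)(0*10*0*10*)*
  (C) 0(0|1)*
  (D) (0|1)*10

Check each option against the DFA on short strings; one disagreement eliminates an option:
  (A) 1*(01*01*)*: on ε the DFA stays in r0 and rejects (r0 ∉ Accept), but the regex matches it → eliminate
  (B) (0*10*)(0*10*0*10*)*: on '1' the DFA goes r0 → r2 and rejects (r2 ∉ Accept), but the regex matches it → eliminate
  (C) 0(0|1)*: on '0' the DFA goes r0 → r0 and rejects (r0 ∉ Accept), but the regex matches it → eliminate
  (D) (0|1)*10: agrees with the DFA on every string of length ≤ 6
Only (D) is consistent with the DFA.
(D) (0|1)*10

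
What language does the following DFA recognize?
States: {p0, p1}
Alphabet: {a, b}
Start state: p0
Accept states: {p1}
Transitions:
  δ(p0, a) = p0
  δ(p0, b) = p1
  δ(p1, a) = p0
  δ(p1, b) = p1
Testing a few strings:
  'bab' → accept
  'aaa' → reject
  'bb' → accept
  'b' → accept
State roles: p0=last symbol not b; p1=last symbol is b
All strings over {a,b} ending with b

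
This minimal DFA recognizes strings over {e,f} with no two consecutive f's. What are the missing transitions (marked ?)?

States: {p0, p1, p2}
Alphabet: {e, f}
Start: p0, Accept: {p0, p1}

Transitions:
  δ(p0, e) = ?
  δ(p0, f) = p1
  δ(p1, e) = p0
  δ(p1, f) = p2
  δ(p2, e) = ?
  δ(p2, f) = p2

From the language and accept set, identify what each state tracks — p0: last symbol not f (ok); p1: last symbol f (ok); p2: saw ff (dead).
Each missing δ(q, a) is the state matching the new tracked value after reading a.
δ(p0, e) = p0; δ(p2, e) = p2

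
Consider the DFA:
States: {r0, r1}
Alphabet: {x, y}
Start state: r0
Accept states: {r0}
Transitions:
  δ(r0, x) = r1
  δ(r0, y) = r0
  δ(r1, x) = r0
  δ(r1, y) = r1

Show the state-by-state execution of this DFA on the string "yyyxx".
read 'y': r0 → r0
  read 'y': r0 → r0
  read 'y': r0 → r0
  read 'x': r0 → r1
  read 'x': r1 → r0
r0 -> r0 -> r0 -> r0 -> r1 -> r0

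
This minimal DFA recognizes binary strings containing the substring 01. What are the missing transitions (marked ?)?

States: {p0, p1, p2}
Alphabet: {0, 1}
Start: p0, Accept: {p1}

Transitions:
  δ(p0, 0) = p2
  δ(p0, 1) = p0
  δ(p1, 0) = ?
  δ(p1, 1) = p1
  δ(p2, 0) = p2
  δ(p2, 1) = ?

From the language and accept set, identify what each state tracks — p0: no 0 seen yet; p1: substring 01 seen; p2: seen a 0, waiting for 1.
Each missing δ(q, a) is the state matching the new tracked value after reading a.
δ(p1, 0) = p1; δ(p2, 1) = p1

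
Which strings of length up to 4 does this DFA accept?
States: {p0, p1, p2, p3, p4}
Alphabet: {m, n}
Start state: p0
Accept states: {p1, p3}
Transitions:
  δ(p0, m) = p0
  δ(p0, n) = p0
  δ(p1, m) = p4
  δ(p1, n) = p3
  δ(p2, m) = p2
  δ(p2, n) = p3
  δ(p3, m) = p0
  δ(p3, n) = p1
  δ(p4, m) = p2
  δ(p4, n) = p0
None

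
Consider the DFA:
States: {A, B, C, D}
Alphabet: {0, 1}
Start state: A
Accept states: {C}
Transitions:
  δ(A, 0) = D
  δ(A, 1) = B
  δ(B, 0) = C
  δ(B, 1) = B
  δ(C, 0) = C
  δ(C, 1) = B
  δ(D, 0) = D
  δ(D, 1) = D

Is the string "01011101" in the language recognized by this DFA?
Processing string "01011101":
  A --0--> D
  D --1--> D
  D --0--> D
  D --1--> D
  D --1--> D
  D --1--> D
  D --0--> D
  D --1--> D
Final state: D
Accept states: {C}
No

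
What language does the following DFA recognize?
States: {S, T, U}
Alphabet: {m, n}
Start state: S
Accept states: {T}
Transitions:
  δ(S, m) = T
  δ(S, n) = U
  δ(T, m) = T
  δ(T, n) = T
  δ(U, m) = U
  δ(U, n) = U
Testing a few strings:
  'm' → accept
  'n' → reject
  'nmm' → reject
  'mm' → accept
State roles: S=no input read; T=started with m; U=started with n (dead)
All strings over {m,n} starting with m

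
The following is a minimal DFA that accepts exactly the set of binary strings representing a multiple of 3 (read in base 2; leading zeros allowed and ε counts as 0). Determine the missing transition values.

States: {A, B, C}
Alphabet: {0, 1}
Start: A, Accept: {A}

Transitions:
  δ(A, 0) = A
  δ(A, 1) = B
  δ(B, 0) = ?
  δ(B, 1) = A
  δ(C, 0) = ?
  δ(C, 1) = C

From the language and accept set, identify what each state tracks — A: value ≡ 0 (mod 3); B: value ≡ 1 (mod 3); C: value ≡ 2 (mod 3).
Each missing δ(q, a) is the state matching the new tracked value after reading a.
δ(B, 0) = C; δ(C, 0) = B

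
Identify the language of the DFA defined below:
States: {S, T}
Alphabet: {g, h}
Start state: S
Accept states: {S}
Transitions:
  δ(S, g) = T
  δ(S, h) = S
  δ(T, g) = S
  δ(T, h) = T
Testing a few strings:
  'ggh' → accept
  'hh' → accept
  'hgh' → reject
  'hg' → reject
State roles: S=even number of g's so far; T=odd number of g's so far
All strings over {g,h} with an even number of g's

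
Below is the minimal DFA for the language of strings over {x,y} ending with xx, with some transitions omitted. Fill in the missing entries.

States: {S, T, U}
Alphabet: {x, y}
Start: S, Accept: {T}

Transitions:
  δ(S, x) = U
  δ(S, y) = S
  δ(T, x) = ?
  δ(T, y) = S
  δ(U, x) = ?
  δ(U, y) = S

From the language and accept set, identify what each state tracks — S: last symbol not x; T: two trailing x's; U: one trailing x.
Each missing δ(q, a) is the state matching the new tracked value after reading a.
δ(T, x) = T; δ(U, x) = T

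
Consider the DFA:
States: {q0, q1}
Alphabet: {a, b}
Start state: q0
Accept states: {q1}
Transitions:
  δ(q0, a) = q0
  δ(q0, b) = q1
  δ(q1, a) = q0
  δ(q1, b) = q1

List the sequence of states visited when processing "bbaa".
read 'b': q0 → q1
  read 'b': q1 → q1
  read 'a': q1 → q0
  read 'a': q0 → q0
q0 -> q1 -> q1 -> q0 -> q0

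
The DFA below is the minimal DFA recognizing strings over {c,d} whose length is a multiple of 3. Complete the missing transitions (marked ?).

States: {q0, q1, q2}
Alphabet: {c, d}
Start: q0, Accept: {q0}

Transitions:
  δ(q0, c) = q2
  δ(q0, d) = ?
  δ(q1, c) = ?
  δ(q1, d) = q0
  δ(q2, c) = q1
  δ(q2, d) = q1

From the language and accept set, identify what each state tracks — q0: length ≡ 0 (mod 3); q1: length ≡ 2 (mod 3); q2: length ≡ 1 (mod 3).
Each missing δ(q, a) is the state matching the new tracked value after reading a.
δ(q0, d) = q2; δ(q1, c) = q0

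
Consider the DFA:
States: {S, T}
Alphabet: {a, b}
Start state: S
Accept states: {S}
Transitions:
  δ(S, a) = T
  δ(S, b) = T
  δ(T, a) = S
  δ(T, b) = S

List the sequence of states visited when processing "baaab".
read 'b': S → T
  read 'a': T → S
  read 'a': S → T
  read 'a': T → S
  read 'b': S → T
S -> T -> S -> T -> S -> T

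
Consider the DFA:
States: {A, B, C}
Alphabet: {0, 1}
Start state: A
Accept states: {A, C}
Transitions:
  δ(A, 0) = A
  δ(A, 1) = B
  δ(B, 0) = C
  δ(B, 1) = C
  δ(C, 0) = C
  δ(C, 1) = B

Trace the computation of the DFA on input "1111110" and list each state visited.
read '1': A → B
  read '1': B → C
  read '1': C → B
  read '1': B → C
  read '1': C → B
  read '1': B → C
  read '0': C → C
A -> B -> C -> B -> C -> B -> C -> C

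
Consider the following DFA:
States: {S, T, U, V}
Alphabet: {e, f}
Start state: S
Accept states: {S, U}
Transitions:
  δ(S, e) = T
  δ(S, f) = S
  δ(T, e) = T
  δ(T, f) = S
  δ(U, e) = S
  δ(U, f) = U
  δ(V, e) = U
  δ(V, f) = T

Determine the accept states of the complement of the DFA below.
Complement accept states = All states \ Original accept states
= {S, T, U, V} \ {S, U}
{T, V}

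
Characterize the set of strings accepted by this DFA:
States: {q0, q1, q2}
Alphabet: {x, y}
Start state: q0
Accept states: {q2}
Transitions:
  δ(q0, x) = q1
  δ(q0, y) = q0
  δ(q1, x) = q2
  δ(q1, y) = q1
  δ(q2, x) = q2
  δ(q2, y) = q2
Testing a few strings:
  'yyxx' → accept
  'xyy' → reject
  'yxxx' → accept
  'xy' → reject
State roles: q0=zero x's seen; q1=one x seen; q2=≥ two x's seen
All strings over {x,y} containing at least two x's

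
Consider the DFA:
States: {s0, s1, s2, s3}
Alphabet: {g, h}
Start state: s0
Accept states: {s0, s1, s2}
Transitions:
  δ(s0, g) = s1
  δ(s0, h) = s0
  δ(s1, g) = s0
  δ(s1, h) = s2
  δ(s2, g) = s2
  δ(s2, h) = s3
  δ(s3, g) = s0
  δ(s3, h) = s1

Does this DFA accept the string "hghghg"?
Processing string "hghghg":
  s0 --h--> s0
  s0 --g--> s1
  s1 --h--> s2
  s2 --g--> s2
  s2 --h--> s3
  s3 --g--> s0
Final state: s0
Accept states: {s0, s1, s2}
Yes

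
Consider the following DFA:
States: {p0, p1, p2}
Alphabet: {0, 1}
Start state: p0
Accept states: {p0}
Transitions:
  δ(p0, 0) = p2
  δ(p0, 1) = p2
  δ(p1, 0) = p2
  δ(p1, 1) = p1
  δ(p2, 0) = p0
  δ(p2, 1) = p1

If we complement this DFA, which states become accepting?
Complement accept states = All states \ Original accept states
= {p0, p1, p2} \ {p0}
{p1, p2}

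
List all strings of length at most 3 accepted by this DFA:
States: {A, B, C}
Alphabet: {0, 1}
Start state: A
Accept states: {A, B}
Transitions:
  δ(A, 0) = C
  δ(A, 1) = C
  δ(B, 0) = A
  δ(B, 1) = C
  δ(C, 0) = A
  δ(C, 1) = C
ε, 00, 10, 010, 110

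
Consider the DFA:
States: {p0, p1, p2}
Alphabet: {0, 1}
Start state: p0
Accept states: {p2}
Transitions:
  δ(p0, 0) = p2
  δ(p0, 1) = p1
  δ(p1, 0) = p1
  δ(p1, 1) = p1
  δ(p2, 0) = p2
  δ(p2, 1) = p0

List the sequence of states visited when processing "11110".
read '1': p0 → p1
  read '1': p1 → p1
  read '1': p1 → p1
  read '1': p1 → p1
  read '0': p1 → p1
p0 -> p1 -> p1 -> p1 -> p1 -> p1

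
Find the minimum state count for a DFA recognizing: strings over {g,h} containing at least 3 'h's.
By Myhill–Nerode, count the distinguishable equivalence classes: 4 classes — having seen 0, 1, 2, or ≥3 copies of 'h'; any two classes i < j (j ≤ 3) are distinguished by the string h^(3−j), which takes class j to 3 copies (accepted) but leaves class i below 3 (rejected).
4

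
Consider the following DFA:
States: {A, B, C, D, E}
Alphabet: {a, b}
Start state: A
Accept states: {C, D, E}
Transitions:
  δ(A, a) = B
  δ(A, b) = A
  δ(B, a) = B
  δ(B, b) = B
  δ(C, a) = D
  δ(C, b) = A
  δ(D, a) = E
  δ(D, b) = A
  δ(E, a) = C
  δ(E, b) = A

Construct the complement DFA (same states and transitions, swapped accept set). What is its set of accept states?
Complement accept states = All states \ Original accept states
= {A, B, C, D, E} \ {C, D, E}
{A, B}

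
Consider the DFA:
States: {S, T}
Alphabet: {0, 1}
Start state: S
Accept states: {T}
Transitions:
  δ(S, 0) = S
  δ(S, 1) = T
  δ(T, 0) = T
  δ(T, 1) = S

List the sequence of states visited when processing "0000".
read '0': S → S
  read '0': S → S
  read '0': S → S
  read '0': S → S
S -> S -> S -> S -> S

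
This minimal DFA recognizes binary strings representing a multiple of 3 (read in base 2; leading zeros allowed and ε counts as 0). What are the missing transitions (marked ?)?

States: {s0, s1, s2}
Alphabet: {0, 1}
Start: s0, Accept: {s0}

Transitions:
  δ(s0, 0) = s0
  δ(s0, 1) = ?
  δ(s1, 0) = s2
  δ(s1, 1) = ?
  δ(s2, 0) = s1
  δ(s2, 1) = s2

From the language and accept set, identify what each state tracks — s0: value ≡ 0 (mod 3); s1: value ≡ 1 (mod 3); s2: value ≡ 2 (mod 3).
Each missing δ(q, a) is the state matching the new tracked value after reading a.
δ(s0, 1) = s1; δ(s1, 1) = s0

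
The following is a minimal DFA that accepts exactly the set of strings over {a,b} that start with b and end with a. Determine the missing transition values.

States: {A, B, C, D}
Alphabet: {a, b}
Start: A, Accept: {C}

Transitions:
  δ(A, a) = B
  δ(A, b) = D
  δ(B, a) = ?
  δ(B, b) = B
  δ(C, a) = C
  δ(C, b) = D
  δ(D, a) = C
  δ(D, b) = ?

From the language and accept set, identify what each state tracks — A: no input read; B: started with a (dead); C: started with b, last symbol a; D: started with b, last symbol b.
Each missing δ(q, a) is the state matching the new tracked value after reading a.
δ(B, a) = B; δ(D, b) = D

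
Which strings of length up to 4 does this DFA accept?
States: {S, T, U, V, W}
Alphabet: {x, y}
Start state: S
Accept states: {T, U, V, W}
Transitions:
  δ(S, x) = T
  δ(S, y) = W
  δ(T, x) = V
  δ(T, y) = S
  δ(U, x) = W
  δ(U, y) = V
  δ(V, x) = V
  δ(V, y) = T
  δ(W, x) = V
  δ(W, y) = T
x, y, xx, yx, yy, xxx, xxy, xyx, xyy, yxx, yxy, yyx, xxxx, xxxy, xxyx, xyxx, xyyx, xyyy, yxxx, yxxy, yxyx, yyxx, yyxy, yyyx, yyyy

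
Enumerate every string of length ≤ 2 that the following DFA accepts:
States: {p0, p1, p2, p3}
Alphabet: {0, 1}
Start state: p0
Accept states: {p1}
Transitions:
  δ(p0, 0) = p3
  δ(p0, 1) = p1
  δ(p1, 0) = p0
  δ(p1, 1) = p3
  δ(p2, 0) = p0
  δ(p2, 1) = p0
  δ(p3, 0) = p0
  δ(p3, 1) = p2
1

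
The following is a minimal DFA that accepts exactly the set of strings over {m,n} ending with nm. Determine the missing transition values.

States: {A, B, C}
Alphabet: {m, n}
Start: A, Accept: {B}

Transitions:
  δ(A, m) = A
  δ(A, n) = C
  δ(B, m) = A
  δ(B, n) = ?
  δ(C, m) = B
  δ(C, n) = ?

From the language and accept set, identify what each state tracks — A: no suffix match; B: suffix is nm; C: one trailing n.
Each missing δ(q, a) is the state matching the new tracked value after reading a.
δ(B, n) = C; δ(C, n) = C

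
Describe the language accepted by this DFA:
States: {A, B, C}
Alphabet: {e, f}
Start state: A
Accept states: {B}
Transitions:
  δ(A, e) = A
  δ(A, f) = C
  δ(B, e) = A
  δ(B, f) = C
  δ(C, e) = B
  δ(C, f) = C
Testing a few strings:
  'eefe' → accept
  'eeef' → reject
  'f' → reject
  'e' → reject
State roles: A=no suffix match; B=suffix is fe; C=one trailing f
All strings over {e,f} ending with fe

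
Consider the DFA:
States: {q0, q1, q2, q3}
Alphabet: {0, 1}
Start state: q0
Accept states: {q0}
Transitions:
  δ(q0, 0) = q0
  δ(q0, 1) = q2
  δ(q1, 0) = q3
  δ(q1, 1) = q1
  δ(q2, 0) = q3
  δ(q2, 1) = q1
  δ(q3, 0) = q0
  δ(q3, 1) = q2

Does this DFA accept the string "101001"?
Processing string "101001":
  q0 --1--> q2
  q2 --0--> q3
  q3 --1--> q2
  q2 --0--> q3
  q3 --0--> q0
  q0 --1--> q2
Final state: q2
Accept states: {q0}
No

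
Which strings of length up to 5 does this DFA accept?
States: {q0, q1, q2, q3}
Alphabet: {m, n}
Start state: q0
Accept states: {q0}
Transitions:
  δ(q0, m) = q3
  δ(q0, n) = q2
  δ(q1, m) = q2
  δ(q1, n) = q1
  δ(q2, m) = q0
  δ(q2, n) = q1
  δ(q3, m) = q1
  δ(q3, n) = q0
ε, mn, nm, mmmm, mnmn, mnnm, nmmn, nmnm, nnmm, mmnmm, nnnmm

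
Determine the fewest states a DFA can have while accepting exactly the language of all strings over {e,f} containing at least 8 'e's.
By Myhill–Nerode, count the distinguishable equivalence classes: 9 classes — having seen 0, 1, …, 7, or ≥8 copies of 'e'; any two classes i < j (j ≤ 8) are distinguished by the string e^(8−j), which takes class j to 8 copies (accepted) but leaves class i below 8 (rejected).
9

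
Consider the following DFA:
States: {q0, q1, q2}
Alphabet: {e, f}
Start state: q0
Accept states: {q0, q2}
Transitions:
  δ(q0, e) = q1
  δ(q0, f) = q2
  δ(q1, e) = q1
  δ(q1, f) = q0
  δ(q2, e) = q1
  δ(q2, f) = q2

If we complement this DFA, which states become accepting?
Complement accept states = All states \ Original accept states
= {q0, q1, q2} \ {q0, q2}
{q1}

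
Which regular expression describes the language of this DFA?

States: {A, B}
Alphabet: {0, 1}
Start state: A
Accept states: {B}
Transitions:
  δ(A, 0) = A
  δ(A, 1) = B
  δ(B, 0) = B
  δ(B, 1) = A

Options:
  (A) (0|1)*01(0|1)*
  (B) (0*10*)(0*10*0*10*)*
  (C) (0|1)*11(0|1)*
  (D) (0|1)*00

Check each option against the DFA on short strings; one disagreement eliminates an option:
  (A) (0|1)*01(0|1)*: on '1' the DFA goes A → B and accepts (B ∈ Accept), but the regex does not match it → eliminate
  (B) (0*10*)(0*10*0*10*)*: agrees with the DFA on every string of length ≤ 6
  (C) (0|1)*11(0|1)*: on '1' the DFA goes A → B and accepts (B ∈ Accept), but the regex does not match it → eliminate
  (D) (0|1)*00: on '1' the DFA goes A → B and accepts (B ∈ Accept), but the regex does not match it → eliminate
Only (B) is consistent with the DFA.
(B) (0*10*)(0*10*0*10*)*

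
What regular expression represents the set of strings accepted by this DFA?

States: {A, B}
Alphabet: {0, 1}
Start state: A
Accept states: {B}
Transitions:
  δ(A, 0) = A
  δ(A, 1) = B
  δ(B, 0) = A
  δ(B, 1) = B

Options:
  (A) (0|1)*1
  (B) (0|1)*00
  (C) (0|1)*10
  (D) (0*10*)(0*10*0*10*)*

Check each option against the DFA on short strings; one disagreement eliminates an option:
  (A) (0|1)*1: agrees with the DFA on every string of length ≤ 6
  (B) (0|1)*00: on '1' the DFA goes A → B and accepts (B ∈ Accept), but the regex does not match it → eliminate
  (C) (0|1)*10: on '1' the DFA goes A → B and accepts (B ∈ Accept), but the regex does not match it → eliminate
  (D) (0*10*)(0*10*0*10*)*: on '10' the DFA goes A → B → A and rejects (A ∉ Accept), but the regex matches it → eliminate
Only (A) is consistent with the DFA.
(A) (0|1)*1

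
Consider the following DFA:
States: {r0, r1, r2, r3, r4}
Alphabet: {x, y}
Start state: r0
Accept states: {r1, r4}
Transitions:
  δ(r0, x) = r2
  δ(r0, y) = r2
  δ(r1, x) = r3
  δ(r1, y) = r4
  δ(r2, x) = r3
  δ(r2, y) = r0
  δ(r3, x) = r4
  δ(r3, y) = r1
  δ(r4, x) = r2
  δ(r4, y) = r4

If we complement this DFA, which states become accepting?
Complement accept states = All states \ Original accept states
= {r0, r1, r2, r3, r4} \ {r1, r4}
{r0, r2, r3}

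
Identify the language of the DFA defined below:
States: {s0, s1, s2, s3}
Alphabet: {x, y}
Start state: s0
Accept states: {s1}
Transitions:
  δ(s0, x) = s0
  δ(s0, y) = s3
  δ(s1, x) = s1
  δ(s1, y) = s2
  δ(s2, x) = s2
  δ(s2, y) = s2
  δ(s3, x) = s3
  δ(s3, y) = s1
Testing a few strings:
  'yxx' → reject
  'xxx' → reject
  'xxxx' → reject
  'x' → reject
State roles: s0=zero y's; s1=two y's; s2=≥ three y's (dead); s3=one y
All strings over {x,y} containing exactly two y's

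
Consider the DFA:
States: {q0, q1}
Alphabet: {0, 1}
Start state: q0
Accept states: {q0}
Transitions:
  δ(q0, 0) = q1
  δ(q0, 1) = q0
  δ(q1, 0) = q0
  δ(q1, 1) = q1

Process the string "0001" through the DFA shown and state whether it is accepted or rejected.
Processing string "0001":
  q0 --0--> q1
  q1 --0--> q0
  q0 --0--> q1
  q1 --1--> q1
Final state: q1
Accept states: {q0}
No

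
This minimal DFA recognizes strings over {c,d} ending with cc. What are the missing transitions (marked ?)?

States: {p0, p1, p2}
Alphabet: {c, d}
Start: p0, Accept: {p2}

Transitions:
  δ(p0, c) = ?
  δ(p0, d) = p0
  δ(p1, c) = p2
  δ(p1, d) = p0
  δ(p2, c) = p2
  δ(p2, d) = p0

From the language and accept set, identify what each state tracks — p0: last symbol not c; p1: one trailing c; p2: two trailing c's.
Each missing δ(q, a) is the state matching the new tracked value after reading a.
δ(p0, c) = p1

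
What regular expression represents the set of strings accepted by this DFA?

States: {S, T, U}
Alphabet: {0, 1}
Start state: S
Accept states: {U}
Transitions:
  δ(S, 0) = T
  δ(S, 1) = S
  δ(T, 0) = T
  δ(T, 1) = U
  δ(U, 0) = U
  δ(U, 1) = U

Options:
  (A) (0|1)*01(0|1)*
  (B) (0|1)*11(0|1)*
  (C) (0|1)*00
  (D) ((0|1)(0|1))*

Check each option against the DFA on short strings; one disagreement eliminates an option:
  (A) (0|1)*01(0|1)*: agrees with the DFA on every string of length ≤ 6
  (B) (0|1)*11(0|1)*: on '01' the DFA goes S → T → U and accepts (U ∈ Accept), but the regex does not match it → eliminate
  (C) (0|1)*00: on '00' the DFA goes S → T → T and rejects (T ∉ Accept), but the regex matches it → eliminate
  (D) ((0|1)(0|1))*: on ε the DFA stays in S and rejects (S ∉ Accept), but the regex matches it → eliminate
Only (A) is consistent with the DFA.
(A) (0|1)*01(0|1)*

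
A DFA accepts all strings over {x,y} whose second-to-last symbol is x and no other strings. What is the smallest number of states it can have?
By Myhill–Nerode, count the distinguishable equivalence classes: 2^2 = 4 classes — the DFA must remember the last 2 symbols read; every pair of distinct length-2 suffixes is distinguishable by some continuation.
4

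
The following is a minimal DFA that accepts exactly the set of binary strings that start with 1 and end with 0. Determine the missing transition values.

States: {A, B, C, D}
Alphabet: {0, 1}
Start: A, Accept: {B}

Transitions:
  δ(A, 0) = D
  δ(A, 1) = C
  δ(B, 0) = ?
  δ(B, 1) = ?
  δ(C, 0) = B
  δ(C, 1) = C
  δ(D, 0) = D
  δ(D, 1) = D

From the language and accept set, identify what each state tracks — A: no input read; B: started with 1, last symbol 0; C: started with 1, last symbol 1; D: started with 0 (dead).
Each missing δ(q, a) is the state matching the new tracked value after reading a.
δ(B, 0) = B; δ(B, 1) = C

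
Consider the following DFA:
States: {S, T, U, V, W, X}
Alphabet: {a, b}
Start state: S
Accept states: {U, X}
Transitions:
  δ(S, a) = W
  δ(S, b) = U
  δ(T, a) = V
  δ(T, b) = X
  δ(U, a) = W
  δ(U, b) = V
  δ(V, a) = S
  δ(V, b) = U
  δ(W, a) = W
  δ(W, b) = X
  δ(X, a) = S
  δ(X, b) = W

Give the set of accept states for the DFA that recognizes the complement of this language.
Complement accept states = All states \ Original accept states
= {S, T, U, V, W, X} \ {U, X}
{S, T, V, W}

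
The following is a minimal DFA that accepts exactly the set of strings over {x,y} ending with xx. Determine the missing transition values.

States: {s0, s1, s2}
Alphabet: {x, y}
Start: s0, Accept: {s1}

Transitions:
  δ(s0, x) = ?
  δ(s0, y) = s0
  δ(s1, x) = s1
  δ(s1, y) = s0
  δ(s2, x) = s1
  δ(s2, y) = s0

From the language and accept set, identify what each state tracks — s0: last symbol not x; s1: two trailing x's; s2: one trailing x.
Each missing δ(q, a) is the state matching the new tracked value after reading a.
δ(s0, x) = s2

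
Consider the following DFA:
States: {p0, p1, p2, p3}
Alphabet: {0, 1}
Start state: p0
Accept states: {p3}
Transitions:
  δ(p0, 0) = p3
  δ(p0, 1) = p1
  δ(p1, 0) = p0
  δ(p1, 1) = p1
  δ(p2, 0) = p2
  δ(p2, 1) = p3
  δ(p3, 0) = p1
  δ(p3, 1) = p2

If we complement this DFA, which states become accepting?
Complement accept states = All states \ Original accept states
= {p0, p1, p2, p3} \ {p3}
{p0, p1, p2}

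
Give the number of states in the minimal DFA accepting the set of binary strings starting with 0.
By Myhill–Nerode, count the distinguishable equivalence classes: three classes — empty / started with 0 / started with 1 (dead).
3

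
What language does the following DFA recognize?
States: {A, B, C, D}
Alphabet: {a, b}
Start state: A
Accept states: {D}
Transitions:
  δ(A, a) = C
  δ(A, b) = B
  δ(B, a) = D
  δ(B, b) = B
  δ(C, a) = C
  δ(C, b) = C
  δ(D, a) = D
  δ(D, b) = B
Testing a few strings:
  'aab' → reject
  'abbb' → reject
  'bbb' → reject
  'ba' → accept
State roles: A=no input read; B=started with b, last symbol b; C=started with a (dead); D=started with b, last symbol a
All strings over {a,b} that start with b and end with a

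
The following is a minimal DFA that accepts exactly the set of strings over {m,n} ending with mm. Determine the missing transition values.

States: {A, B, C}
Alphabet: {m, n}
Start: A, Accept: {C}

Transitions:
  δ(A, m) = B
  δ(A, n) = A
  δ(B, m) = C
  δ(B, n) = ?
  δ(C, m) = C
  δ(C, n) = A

From the language and accept set, identify what each state tracks — A: last symbol not m; B: one trailing m; C: two trailing m's.
Each missing δ(q, a) is the state matching the new tracked value after reading a.
δ(B, n) = A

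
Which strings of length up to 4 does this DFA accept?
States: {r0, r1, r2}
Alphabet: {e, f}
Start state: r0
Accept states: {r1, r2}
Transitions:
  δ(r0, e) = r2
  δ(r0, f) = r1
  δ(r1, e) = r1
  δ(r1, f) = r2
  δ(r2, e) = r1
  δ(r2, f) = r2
e, f, ee, ef, fe, ff, eee, eef, efe, eff, fee, fef, ffe, fff, eeee, eeef, eefe, eeff, efee, efef, effe, efff, feee, feef, fefe, feff, ffee, ffef, fffe, ffff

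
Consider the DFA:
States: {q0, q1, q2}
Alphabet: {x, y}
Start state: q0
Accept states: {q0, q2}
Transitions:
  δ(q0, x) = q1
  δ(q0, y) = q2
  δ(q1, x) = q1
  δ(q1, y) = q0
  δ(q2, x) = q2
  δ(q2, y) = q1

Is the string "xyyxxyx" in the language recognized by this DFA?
Processing string "xyyxxyx":
  q0 --x--> q1
  q1 --y--> q0
  q0 --y--> q2
  q2 --x--> q2
  q2 --x--> q2
  q2 --y--> q1
  q1 --x--> q1
Final state: q1
Accept states: {q0, q2}
No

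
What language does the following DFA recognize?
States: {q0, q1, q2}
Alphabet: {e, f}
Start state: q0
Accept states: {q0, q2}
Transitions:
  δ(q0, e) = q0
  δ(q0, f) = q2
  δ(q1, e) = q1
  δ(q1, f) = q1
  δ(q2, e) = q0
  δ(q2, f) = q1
Testing a few strings:
  'ffe' → reject
  'fef' → accept
  'e' → accept
  'f' → accept
State roles: q0=last symbol not f (ok); q1=saw ff (dead); q2=last symbol f (ok)
All strings over {e,f} with no two consecutive f's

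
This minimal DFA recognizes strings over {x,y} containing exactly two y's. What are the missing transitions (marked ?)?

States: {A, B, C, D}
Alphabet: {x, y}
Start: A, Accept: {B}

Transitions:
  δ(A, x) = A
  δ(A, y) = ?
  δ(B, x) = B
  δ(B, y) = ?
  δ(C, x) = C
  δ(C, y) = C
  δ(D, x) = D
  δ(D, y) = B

From the language and accept set, identify what each state tracks — A: zero y's; B: two y's; C: ≥ three y's (dead); D: one y.
Each missing δ(q, a) is the state matching the new tracked value after reading a.
δ(A, y) = D; δ(B, y) = C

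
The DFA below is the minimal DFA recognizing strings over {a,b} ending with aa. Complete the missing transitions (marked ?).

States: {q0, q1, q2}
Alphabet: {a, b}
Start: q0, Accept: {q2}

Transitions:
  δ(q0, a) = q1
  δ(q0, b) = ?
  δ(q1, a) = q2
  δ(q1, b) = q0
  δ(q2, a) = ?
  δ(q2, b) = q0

From the language and accept set, identify what each state tracks — q0: last symbol not a; q1: one trailing a; q2: two trailing a's.
Each missing δ(q, a) is the state matching the new tracked value after reading a.
δ(q0, b) = q0; δ(q2, a) = q2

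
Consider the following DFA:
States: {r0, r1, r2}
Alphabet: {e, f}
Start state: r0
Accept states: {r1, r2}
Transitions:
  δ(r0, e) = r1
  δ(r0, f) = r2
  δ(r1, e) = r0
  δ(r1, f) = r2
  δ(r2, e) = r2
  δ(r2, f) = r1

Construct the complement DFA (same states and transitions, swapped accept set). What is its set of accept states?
Complement accept states = All states \ Original accept states
= {r0, r1, r2} \ {r1, r2}
{r0}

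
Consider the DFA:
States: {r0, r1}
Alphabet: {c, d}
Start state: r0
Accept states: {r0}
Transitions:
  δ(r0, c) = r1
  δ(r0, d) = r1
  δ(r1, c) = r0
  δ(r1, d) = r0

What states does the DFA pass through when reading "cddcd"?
read 'c': r0 → r1
  read 'd': r1 → r0
  read 'd': r0 → r1
  read 'c': r1 → r0
  read 'd': r0 → r1
r0 -> r1 -> r0 -> r1 -> r0 -> r1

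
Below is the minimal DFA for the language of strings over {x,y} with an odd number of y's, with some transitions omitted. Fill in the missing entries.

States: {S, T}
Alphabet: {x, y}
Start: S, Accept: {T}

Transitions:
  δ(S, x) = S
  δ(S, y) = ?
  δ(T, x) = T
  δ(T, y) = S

From the language and accept set, identify what each state tracks — S: even number of y's so far; T: odd number of y's so far.
Each missing δ(q, a) is the state matching the new tracked value after reading a.
δ(S, y) = T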